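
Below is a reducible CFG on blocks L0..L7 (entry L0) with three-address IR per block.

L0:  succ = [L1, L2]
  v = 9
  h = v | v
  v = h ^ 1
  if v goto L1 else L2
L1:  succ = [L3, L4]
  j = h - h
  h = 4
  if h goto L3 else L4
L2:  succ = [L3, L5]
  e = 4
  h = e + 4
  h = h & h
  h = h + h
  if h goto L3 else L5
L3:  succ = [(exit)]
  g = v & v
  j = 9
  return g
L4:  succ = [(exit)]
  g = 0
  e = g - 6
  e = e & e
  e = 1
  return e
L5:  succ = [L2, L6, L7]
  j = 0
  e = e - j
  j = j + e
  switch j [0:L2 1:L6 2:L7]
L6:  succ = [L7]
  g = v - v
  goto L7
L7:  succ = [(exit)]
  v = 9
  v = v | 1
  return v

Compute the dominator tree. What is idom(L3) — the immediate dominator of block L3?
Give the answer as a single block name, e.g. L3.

Answer: L0

Working:
idom tree: L1←L0 L2←L0 L3←L0 L4←L1 L5←L2 L6←L5 L7←L5
Dom at joins:
  L2: preds {L0,L5}: {L0} ∩ {L0,L2,L5} = {L0}; idom=L0
  L3: preds {L1,L2}: {L0,L1} ∩ {L0,L2} = {L0}; idom=L0
  L7: preds {L5,L6}: {L0,L2,L5} ∩ {L0,L2,L5,L6} = {L0,L2,L5}; idom=L5

idom(L3) = L0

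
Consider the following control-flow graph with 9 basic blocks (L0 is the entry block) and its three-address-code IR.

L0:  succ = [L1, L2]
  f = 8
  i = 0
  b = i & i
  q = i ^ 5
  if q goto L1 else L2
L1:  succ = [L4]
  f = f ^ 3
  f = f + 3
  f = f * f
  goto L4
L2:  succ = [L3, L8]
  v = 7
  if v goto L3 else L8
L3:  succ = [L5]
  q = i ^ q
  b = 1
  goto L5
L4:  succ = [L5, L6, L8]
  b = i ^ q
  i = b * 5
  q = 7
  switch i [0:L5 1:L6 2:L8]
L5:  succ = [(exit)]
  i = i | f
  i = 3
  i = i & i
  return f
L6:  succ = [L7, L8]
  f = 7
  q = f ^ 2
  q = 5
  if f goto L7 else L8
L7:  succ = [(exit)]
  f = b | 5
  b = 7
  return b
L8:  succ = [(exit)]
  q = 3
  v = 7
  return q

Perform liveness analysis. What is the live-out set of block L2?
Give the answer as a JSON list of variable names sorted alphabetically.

Answer: ["f", "i", "q"]

Working:
def/use:
  L0: {b,f,i,q} / ∅
  L1: {f} / {f}
  L2: {v} / ∅
  L3: {b,q} / {i,q}
  L4: {b,i,q} / {i,q}
  L5: {i} / {f,i}
  L6: {f,q} / ∅
  L7: {b,f} / {b}
  L8: {q,v} / ∅

Live sets:
  L0: in=∅ out={f,i,q}
  L1: in={f,i,q} out={f,i,q}
  L2: in={f,i,q} out={f,i,q}
  L3: in={f,i,q} out={f,i}
  L4: in={f,i,q} out={b,f,i}
  L5: in={f,i} out=∅
  L6: in={b} out={b}
  L7: in={b} out=∅
  L8: in=∅ out=∅

live-out(L2) = ["f", "i", "q"]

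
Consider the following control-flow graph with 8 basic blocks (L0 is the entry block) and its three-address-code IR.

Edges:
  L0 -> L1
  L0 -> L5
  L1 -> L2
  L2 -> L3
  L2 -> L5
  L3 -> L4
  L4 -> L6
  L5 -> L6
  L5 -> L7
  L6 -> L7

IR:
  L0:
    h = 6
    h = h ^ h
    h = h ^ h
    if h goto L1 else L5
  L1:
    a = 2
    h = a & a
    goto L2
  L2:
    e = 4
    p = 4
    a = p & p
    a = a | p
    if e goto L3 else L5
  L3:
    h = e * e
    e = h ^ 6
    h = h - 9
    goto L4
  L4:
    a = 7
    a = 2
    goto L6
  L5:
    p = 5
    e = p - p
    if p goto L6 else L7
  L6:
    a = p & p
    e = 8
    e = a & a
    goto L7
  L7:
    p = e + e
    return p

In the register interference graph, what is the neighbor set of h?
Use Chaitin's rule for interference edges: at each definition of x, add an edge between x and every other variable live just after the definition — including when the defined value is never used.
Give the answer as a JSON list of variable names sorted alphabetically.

Answer: ["e", "p"]

Working:
Block summaries:
  L0: {h} / ∅
  L1: {a,h} / ∅
  L2: {a,e,p} / ∅
  L3: {e,h} / {e}
  L4: {a} / ∅
  L5: {e,p} / ∅
  L6: {a,e} / {p}
  L7: {p} / {e}

Live sets:
  L0: in=∅ out=∅
  L1: in=∅ out=∅
  L2: in=∅ out={e,p}
  L3: in={e,p} out={p}
  L4: in={p} out={p}
  L5: in=∅ out={e,p}
  L6: in={p} out={e}
  L7: in={e} out=∅

Conflict graph:
  a↔{e,p}
  e↔{a,h,p}
  h↔{e,p}
  p↔{a,e,h}

N(h) = ["e", "p"]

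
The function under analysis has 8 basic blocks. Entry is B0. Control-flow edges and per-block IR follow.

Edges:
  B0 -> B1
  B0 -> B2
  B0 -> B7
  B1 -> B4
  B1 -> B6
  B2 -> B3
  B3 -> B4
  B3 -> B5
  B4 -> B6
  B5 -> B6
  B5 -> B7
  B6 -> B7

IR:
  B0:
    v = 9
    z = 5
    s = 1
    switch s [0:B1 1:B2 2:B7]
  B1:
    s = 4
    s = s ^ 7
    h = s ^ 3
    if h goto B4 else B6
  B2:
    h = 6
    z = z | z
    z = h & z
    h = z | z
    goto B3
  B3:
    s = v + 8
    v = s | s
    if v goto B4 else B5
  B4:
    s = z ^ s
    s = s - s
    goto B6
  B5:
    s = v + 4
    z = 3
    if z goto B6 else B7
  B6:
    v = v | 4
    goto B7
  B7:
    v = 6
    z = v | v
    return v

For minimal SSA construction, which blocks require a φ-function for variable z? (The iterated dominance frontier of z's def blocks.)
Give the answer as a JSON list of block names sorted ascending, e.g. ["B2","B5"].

idom tree: B1←B0 B2←B0 B3←B2 B4←B0 B5←B3 B6←B0 B7←B0
Join-block Dom:
  B4: preds {B1,B3}: {B0,B1} ∩ {B0,B2,B3} = {B0}; idom=B0
  B6: preds {B1,B4,B5}: {B0,B1} ∩ {B0,B4} ∩ {B0,B2,B3,B5} = {B0}; idom=B0
  B7: preds {B0,B5,B6}: {B0} ∩ {B0,B2,B3,B5} ∩ {B0,B6} = {B0}; idom=B0

DF walk-up:
  join B4 pred B1: B1 stop@B0
  join B4 pred B3: B3→B2 stop@B0
  join B6 pred B1: B1 stop@B0
  join B6 pred B4: B4 stop@B0
  join B6 pred B5: B5→B3→B2 stop@B0
  join B7 pred B0: · stop@B0
  join B7 pred B5: B5→B3→B2 stop@B0
  join B7 pred B6: B6 stop@B0
  B0: DF=∅
  B1: DF={B4,B6}
  B2: DF={B4,B6,B7}
  B3: DF={B4,B6,B7}
  B4: DF={B6}
  B5: DF={B6,B7}
  B6: DF={B7}
  B7: DF=∅

φ for z: defs {B0,B2,B5,B7}
  DF⁺ = {B4,B6,B7}

Answer: ["B4", "B6", "B7"]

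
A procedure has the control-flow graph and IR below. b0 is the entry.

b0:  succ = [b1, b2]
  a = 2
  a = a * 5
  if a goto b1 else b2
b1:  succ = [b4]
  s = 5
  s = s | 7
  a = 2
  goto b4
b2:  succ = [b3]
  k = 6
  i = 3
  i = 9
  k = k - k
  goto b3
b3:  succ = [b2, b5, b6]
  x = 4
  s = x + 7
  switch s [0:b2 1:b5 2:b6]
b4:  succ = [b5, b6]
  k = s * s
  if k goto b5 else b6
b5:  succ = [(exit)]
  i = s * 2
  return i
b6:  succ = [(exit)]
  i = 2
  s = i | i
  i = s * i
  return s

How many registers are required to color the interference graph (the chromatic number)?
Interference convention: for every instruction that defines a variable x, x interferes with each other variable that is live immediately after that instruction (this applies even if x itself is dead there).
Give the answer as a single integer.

Answer: 3

Working:
def/use:
  b0: {a} / ∅
  b1: {a,s} / ∅
  b2: {i,k} / ∅
  b3: {s,x} / ∅
  b4: {k} / {s}
  b5: {i} / {s}
  b6: {i,s} / ∅

Live sets:
  live b0: ∅→∅
  live b1: ∅→{s}
  live b2: ∅→∅
  live b3: ∅→{s}
  live b4: {s}→{s}
  live b5: {s}→∅
  live b6: ∅→∅

Conflict graph:
  a — {s}
  i — {k,s}
  k — {i,s}
  s — {a,i,k}
  x — ∅

Colouring:
  lower bound: {i,k,s} mutually conflict ⇒ χ ≥ 3
  3-colouring: r0={s,x}  r1={a,i}  r2={k}
  χ = 3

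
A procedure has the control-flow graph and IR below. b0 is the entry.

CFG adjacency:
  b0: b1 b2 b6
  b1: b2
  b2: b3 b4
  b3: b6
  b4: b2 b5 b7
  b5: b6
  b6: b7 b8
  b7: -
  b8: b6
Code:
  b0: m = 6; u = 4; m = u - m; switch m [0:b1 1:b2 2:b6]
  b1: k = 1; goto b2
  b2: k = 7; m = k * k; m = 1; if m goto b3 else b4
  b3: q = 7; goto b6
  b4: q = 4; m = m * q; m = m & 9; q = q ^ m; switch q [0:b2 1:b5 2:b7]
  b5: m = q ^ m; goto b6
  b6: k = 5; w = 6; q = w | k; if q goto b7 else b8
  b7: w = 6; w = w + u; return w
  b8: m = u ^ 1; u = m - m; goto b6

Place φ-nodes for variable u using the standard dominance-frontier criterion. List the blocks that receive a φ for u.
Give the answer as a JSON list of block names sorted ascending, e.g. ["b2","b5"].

Answer: ["b6", "b7"]

Working:
idom tree: b1←b0 b2←b0 b3←b2 b4←b2 b5←b4 b6←b0 b7←b0 b8←b6
Dom∩ at merges:
  b2: preds {b0,b1,b4}: {b0} ∩ {b0,b1} ∩ {b0,b2,b4} = {b0}; idom=b0
  b6: preds {b0,b3,b5,b8}: {b0} ∩ {b0,b2,b3} ∩ {b0,b2,b4,b5} ∩ {b0,b6,b8} = {b0}; idom=b0
  b7: preds {b4,b6}: {b0,b2,b4} ∩ {b0,b6} = {b0}; idom=b0

DF walk-up:
  b2←b0: walk · to b0
  b2←b1: walk b1 to b0
  b2←b4: walk b4→b2 to b0
  b6←b0: walk · to b0
  b6←b3: walk b3→b2 to b0
  b6←b5: walk b5→b4→b2 to b0
  b6←b8: walk b8→b6 to b0
  b7←b4: walk b4→b2 to b0
  b7←b6: walk b6 to b0
  DF(b0)=∅
  DF(b1)={b2}
  DF(b2)={b2,b6,b7}
  DF(b3)={b6}
  DF(b4)={b2,b6,b7}
  DF(b5)={b6}
  DF(b6)={b6,b7}
  DF(b7)=∅
  DF(b8)={b6}

φ for u: defs {b0,b8}
  DF⁺ = {b6,b7}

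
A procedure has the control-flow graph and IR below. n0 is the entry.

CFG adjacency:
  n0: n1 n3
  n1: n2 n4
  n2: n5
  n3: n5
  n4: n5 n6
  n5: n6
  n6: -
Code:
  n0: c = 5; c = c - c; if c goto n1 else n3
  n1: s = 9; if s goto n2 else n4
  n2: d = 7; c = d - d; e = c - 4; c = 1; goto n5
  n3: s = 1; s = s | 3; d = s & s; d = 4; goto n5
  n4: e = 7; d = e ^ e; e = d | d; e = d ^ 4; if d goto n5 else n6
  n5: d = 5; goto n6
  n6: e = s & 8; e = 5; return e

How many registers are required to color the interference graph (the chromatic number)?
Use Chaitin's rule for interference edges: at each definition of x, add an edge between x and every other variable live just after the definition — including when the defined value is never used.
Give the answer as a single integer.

Per-block:
  n0: def={c} ue=∅
  n1: def={s} ue=∅
  n2: def={c,d,e} ue=∅
  n3: def={d,s} ue=∅
  n4: def={d,e} ue=∅
  n5: def={d} ue=∅
  n6: def={e} ue={s}

Live sets:
  n0 li=∅ lo=∅
  n1 li=∅ lo={s}
  n2 li={s} lo={s}
  n3 li=∅ lo={s}
  n4 li={s} lo={s}
  n5 li={s} lo={s}
  n6 li={s} lo=∅

Interfere edges:
  c — {s}
  d — {e,s}
  e — {d,s}
  s — {c,d,e}

Colouring:
  lower bound: {d,e,s} mutually conflict ⇒ χ ≥ 3
  3-colouring: r0={s}  r1={c,d}  r2={e}
  χ = 3

Answer: 3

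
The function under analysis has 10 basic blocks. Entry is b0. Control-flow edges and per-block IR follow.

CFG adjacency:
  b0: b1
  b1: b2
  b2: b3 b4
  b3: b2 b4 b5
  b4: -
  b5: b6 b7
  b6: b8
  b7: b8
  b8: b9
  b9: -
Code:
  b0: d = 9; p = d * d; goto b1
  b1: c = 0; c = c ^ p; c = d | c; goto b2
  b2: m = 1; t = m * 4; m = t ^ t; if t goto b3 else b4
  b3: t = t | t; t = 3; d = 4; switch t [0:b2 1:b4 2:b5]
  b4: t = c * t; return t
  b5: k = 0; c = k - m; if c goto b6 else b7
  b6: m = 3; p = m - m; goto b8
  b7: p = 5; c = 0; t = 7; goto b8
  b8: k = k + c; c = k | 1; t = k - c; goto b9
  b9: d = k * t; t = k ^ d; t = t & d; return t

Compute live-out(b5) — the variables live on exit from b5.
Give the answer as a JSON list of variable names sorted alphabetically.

def/use:
  b0: {d,p} / ∅
  b1: {c} / {d,p}
  b2: {m,t} / ∅
  b3: {d,t} / {t}
  b4: {t} / {c,t}
  b5: {c,k} / {m}
  b6: {m,p} / ∅
  b7: {c,p,t} / ∅
  b8: {c,k,t} / {c,k}
  b9: {d,t} / {k,t}

Liveness:
  live b0: ∅→{d,p}
  live b1: {d,p}→{c}
  live b2: {c}→{c,m,t}
  live b3: {c,m,t}→{c,m,t}
  live b4: {c,t}→∅
  live b5: {m}→{c,k}
  live b6: {c,k}→{c,k}
  live b7: {k}→{c,k}
  live b8: {c,k}→{k,t}
  live b9: {k,t}→∅

live-out(b5) = ["c", "k"]

Answer: ["c", "k"]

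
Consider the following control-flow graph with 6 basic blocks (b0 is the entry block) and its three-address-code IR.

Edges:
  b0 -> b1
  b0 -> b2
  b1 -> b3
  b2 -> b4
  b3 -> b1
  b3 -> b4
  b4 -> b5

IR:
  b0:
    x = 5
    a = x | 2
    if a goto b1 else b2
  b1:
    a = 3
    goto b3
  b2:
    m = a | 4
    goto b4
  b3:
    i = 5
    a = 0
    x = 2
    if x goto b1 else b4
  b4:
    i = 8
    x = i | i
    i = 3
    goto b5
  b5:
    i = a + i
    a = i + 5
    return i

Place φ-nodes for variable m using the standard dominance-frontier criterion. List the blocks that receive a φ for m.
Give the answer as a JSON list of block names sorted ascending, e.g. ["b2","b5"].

Answer: ["b4"]

Derivation:
idom tree: b1←b0 b2←b0 b3←b1 b4←b0 b5←b4
Dom at joins:
  b1: preds {b0,b3}: {b0} ∩ {b0,b1,b3} = {b0}; idom=b0
  b4: preds {b2,b3}: {b0,b2} ∩ {b0,b1,b3} = {b0}; idom=b0

DF derivation:
  join b1 pred b0: · stop@b0
  join b1 pred b3: b3→b1 stop@b0
  join b4 pred b2: b2 stop@b0
  join b4 pred b3: b3→b1 stop@b0
  DF(b0)=∅
  DF(b1)={b1,b4}
  DF(b2)={b4}
  DF(b3)={b1,b4}
  DF(b4)=∅
  DF(b5)=∅

φ for m: defs {b2}
  DF⁺ = {b4}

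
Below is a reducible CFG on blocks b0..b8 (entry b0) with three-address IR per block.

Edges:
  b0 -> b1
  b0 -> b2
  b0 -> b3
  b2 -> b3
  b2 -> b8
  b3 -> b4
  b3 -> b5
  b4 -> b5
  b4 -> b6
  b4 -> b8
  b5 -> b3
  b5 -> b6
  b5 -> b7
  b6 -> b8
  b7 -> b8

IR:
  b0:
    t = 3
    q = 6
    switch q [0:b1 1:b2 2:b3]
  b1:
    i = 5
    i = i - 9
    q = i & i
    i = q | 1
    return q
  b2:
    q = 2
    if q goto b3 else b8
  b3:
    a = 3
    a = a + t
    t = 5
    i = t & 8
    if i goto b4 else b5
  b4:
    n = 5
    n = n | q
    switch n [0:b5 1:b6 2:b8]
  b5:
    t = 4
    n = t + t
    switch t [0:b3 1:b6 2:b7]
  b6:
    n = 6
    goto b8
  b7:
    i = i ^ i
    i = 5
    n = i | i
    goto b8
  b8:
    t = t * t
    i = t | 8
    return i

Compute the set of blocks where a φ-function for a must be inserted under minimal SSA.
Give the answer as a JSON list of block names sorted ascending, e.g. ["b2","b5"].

Answer: ["b3", "b8"]

Working:
idom tree: b1←b0 b2←b0 b3←b0 b4←b3 b5←b3 b6←b3 b7←b5 b8←b0
Join-block Dom:
  b3: preds {b0,b2,b5}: {b0} ∩ {b0,b2} ∩ {b0,b3,b5} = {b0}; idom=b0
  b5: preds {b3,b4}: {b0,b3} ∩ {b0,b3,b4} = {b0,b3}; idom=b3
  b6: preds {b4,b5}: {b0,b3,b4} ∩ {b0,b3,b5} = {b0,b3}; idom=b3
  b8: preds {b2,b4,b6,b7}: {b0,b2} ∩ {b0,b3,b4} ∩ {b0,b3,b6} ∩ {b0,b3,b5,b7} = {b0}; idom=b0

DF walk-up:
  b3←b0: walk · to b0
  b3←b2: walk b2 to b0
  b3←b5: walk b5→b3 to b0
  b5←b3: walk · to b3
  b5←b4: walk b4 to b3
  b6←b4: walk b4 to b3
  b6←b5: walk b5 to b3
  b8←b2: walk b2 to b0
  b8←b4: walk b4→b3 to b0
  b8←b6: walk b6→b3 to b0
  b8←b7: walk b7→b5→b3 to b0
  b0 → ∅
  b1 → ∅
  b2 → {b3,b8}
  b3 → {b3,b8}
  b4 → {b5,b6,b8}
  b5 → {b3,b6,b8}
  b6 → {b8}
  b7 → {b8}
  b8 → ∅

φ for a: defs {b3}
  DF⁺ = {b3,b8}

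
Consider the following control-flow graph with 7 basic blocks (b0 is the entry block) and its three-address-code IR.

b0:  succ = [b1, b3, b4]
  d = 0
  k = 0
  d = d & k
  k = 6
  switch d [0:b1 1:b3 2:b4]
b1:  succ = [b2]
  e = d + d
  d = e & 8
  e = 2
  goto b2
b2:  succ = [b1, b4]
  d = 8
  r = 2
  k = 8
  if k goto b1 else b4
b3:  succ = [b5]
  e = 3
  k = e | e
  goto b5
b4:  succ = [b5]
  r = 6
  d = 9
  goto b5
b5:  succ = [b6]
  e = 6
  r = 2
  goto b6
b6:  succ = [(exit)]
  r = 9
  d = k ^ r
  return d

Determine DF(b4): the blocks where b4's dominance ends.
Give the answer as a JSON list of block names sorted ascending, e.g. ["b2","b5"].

Answer: ["b5"]

Analysis:
idom tree: b1←b0 b2←b1 b3←b0 b4←b0 b5←b0 b6←b5
Dom∩ at merges:
  b1: preds {b0,b2}: {b0} ∩ {b0,b1,b2} = {b0}; idom=b0
  b4: preds {b0,b2}: {b0} ∩ {b0,b1,b2} = {b0}; idom=b0
  b5: preds {b3,b4}: {b0,b3} ∩ {b0,b4} = {b0}; idom=b0

Frontier:
  b1←b0: walk · to b0
  b1←b2: walk b2→b1 to b0
  b4←b0: walk · to b0
  b4←b2: walk b2→b1 to b0
  b5←b3: walk b3 to b0
  b5←b4: walk b4 to b0
  DF(b0)=∅
  DF(b1)={b1,b4}
  DF(b2)={b1,b4}
  DF(b3)={b5}
  DF(b4)={b5}
  DF(b5)=∅
  DF(b6)=∅

DF(b4) = ["b5"]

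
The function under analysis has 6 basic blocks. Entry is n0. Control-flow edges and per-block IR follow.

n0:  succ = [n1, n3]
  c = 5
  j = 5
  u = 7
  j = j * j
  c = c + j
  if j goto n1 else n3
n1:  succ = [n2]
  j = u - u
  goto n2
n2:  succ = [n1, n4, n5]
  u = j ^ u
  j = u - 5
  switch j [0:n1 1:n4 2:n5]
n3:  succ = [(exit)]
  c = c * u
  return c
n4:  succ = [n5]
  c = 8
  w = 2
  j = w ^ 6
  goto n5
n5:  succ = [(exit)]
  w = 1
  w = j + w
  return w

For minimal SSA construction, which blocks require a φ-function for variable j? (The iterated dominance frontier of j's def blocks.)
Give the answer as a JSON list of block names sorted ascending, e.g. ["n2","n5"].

Answer: ["n1", "n5"]

Working:
idom tree: n1←n0 n2←n1 n3←n0 n4←n2 n5←n2
Dom∩ at merges:
  n1: preds {n0,n2}: {n0} ∩ {n0,n1,n2} = {n0}; idom=n0
  n5: preds {n2,n4}: {n0,n1,n2} ∩ {n0,n1,n2,n4} = {n0,n1,n2}; idom=n2

Frontier:
  n1←n0: walk · to n0
  n1←n2: walk n2→n1 to n0
  n5←n2: walk · to n2
  n5←n4: walk n4 to n2
  DF(n0)=∅
  DF(n1)={n1}
  DF(n2)={n1}
  DF(n3)=∅
  DF(n4)={n5}
  DF(n5)=∅

φ for j: defs {n0,n1,n2,n4}
  DF⁺ = {n1,n5}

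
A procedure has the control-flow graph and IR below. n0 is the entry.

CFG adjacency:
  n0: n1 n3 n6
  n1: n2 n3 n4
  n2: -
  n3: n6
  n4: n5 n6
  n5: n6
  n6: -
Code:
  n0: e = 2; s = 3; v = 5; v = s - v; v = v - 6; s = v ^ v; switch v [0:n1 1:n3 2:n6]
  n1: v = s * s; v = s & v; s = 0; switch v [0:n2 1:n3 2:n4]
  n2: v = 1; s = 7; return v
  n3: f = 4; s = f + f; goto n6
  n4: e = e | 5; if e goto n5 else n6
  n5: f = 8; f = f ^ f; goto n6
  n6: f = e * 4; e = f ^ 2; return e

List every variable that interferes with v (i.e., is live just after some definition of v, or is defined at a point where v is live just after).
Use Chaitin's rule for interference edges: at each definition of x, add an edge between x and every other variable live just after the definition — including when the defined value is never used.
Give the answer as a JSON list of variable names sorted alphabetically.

Answer: ["e", "s"]

Derivation:
Block summaries:
  n0: {e,s,v} / ∅
  n1: {s,v} / {s}
  n2: {s,v} / ∅
  n3: {f,s} / ∅
  n4: {e} / {e}
  n5: {f} / ∅
  n6: {e,f} / {e}

Backward fixpoint:
  n0: in=∅ out={e,s}
  n1: in={e,s} out={e}
  n2: in=∅ out=∅
  n3: in={e} out={e}
  n4: in={e} out={e}
  n5: in={e} out={e}
  n6: in={e} out=∅

Interfere edges:
  e: {f,s,v}
  f: {e}
  s: {e,v}
  v: {e,s}

N(v) = ["e", "s"]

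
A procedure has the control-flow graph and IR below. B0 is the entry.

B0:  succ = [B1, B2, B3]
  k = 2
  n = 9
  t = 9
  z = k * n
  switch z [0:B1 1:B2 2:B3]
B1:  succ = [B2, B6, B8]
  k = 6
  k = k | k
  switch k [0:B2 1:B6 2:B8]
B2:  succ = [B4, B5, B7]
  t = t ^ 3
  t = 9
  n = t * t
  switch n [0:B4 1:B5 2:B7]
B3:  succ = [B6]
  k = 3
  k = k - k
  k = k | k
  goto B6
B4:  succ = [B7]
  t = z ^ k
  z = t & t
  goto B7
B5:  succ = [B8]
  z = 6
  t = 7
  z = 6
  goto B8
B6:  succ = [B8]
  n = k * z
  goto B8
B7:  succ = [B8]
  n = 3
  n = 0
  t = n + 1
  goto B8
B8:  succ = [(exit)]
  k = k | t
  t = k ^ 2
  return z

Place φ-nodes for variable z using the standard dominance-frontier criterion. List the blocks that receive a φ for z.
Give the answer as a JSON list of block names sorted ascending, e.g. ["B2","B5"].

idom tree: B1←B0 B2←B0 B3←B0 B4←B2 B5←B2 B6←B0 B7←B2 B8←B0
Join-block Dom:
  B2: preds {B0,B1}: {B0} ∩ {B0,B1} = {B0}; idom=B0
  B6: preds {B1,B3}: {B0,B1} ∩ {B0,B3} = {B0}; idom=B0
  B7: preds {B2,B4}: {B0,B2} ∩ {B0,B2,B4} = {B0,B2}; idom=B2
  B8: preds {B1,B5,B6,B7}: {B0,B1} ∩ {B0,B2,B5} ∩ {B0,B6} ∩ {B0,B2,B7} = {B0}; idom=B0

Frontier:
  B2←B0: walk · to B0
  B2←B1: walk B1 to B0
  B6←B1: walk B1 to B0
  B6←B3: walk B3 to B0
  B7←B2: walk · to B2
  B7←B4: walk B4 to B2
  B8←B1: walk B1 to B0
  B8←B5: walk B5→B2 to B0
  B8←B6: walk B6 to B0
  B8←B7: walk B7→B2 to B0
  B0 → ∅
  B1 → {B2,B6,B8}
  B2 → {B8}
  B3 → {B6}
  B4 → {B7}
  B5 → {B8}
  B6 → {B8}
  B7 → {B8}
  B8 → ∅

φ for z: defs {B0,B4,B5}
  DF⁺ = {B7,B8}

Answer: ["B7", "B8"]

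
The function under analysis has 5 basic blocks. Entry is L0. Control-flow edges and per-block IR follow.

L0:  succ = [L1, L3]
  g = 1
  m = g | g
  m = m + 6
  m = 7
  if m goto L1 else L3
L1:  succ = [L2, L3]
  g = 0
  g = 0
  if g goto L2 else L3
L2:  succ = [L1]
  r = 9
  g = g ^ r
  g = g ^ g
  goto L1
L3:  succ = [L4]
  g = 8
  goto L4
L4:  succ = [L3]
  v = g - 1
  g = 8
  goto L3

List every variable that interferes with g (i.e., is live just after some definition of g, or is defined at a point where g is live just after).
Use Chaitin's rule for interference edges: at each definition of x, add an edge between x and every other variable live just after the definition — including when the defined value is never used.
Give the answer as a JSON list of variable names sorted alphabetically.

def/use:
  L0 def {g,m} use ∅
  L1 def {g} use ∅
  L2 def {g,r} use {g}
  L3 def {g} use ∅
  L4 def {g,v} use {g}

Backward fixpoint:
  L0: in=∅ out=∅
  L1: in=∅ out={g}
  L2: in={g} out=∅
  L3: in=∅ out={g}
  L4: in={g} out=∅

Conflict graph:
  g↔{r}
  m↔∅
  r↔{g}
  v↔∅

N(g) = ["r"]

Answer: ["r"]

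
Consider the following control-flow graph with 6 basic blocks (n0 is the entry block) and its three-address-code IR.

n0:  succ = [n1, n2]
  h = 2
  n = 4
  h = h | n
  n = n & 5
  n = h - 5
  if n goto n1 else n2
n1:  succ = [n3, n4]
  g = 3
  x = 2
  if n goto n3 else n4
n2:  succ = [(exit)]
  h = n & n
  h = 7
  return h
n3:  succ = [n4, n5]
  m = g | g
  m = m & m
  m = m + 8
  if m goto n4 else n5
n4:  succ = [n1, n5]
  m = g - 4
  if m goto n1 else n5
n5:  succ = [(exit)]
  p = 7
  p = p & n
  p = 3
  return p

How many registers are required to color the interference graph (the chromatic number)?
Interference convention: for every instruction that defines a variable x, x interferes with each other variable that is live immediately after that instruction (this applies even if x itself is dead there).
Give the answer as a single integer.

def/use:
  n0 def {h,n} use ∅
  n1 def {g,x} use {n}
  n2 def {h} use {n}
  n3 def {m} use {g}
  n4 def {m} use {g}
  n5 def {p} use {n}

Live sets:
  n0: in=∅ out={n}
  n1: in={n} out={g,n}
  n2: in={n} out=∅
  n3: in={g,n} out={g,n}
  n4: in={g,n} out={n}
  n5: in={n} out=∅

Interference:
  g↔{m,n,x}
  h↔{n}
  m↔{g,n}
  n↔{g,h,m,p,x}
  p↔{n}
  x↔{g,n}

Chromatic number:
  {g,m,n} pairwise interfere (3-clique) ⇒ χ ≥ 3
  3-colouring: R0={n}  R1={g,h,p}  R2={m,x}
  χ = 3

Answer: 3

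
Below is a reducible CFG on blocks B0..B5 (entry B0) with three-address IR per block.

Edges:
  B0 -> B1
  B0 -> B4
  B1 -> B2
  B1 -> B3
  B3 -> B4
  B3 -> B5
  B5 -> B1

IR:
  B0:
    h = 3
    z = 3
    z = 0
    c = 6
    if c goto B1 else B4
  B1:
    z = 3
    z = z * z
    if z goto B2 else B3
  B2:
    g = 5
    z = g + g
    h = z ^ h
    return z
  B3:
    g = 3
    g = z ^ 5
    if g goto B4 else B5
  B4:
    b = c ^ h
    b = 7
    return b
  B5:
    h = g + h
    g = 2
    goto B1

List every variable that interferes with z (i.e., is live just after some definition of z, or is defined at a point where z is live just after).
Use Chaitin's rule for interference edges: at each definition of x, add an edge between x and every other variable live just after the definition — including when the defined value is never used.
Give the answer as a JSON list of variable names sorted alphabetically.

Answer: ["c", "g", "h"]

Working:
Block summaries:
  B0: def={c,h,z} ue=∅
  B1: def={z} ue=∅
  B2: def={g,h,z} ue={h}
  B3: def={g} ue={z}
  B4: def={b} ue={c,h}
  B5: def={g,h} ue={g,h}

Backward fixpoint:
  B0 li=∅ lo={c,h}
  B1 li={c,h} lo={c,h,z}
  B2 li={h} lo=∅
  B3 li={c,h,z} lo={c,g,h}
  B4 li={c,h} lo=∅
  B5 li={c,g,h} lo={c,h}

Conflict graph:
  b: ∅
  c: {g,h,z}
  g: {c,h,z}
  h: {c,g,z}
  z: {c,g,h}

N(z) = ["c", "g", "h"]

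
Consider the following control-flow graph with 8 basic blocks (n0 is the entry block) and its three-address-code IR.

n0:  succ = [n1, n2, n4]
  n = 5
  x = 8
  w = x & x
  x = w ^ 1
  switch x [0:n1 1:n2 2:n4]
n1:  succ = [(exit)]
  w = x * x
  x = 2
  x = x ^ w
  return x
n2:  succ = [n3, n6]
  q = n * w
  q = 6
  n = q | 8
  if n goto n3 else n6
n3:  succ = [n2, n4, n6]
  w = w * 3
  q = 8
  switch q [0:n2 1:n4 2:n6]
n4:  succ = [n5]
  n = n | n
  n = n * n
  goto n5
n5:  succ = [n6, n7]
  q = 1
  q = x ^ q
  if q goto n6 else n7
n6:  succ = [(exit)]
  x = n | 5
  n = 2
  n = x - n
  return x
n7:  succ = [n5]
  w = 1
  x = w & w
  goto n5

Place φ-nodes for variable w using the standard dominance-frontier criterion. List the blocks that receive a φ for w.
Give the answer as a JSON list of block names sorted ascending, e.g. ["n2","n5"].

Answer: ["n2", "n4", "n5", "n6"]

Working:
idom tree: n1←n0 n2←n0 n3←n2 n4←n0 n5←n4 n6←n0 n7←n5
Dom at joins:
  n2: preds {n0,n3}: {n0} ∩ {n0,n2,n3} = {n0}; idom=n0
  n4: preds {n0,n3}: {n0} ∩ {n0,n2,n3} = {n0}; idom=n0
  n5: preds {n4,n7}: {n0,n4} ∩ {n0,n4,n5,n7} = {n0,n4}; idom=n4
  n6: preds {n2,n3,n5}: {n0,n2} ∩ {n0,n2,n3} ∩ {n0,n4,n5} = {n0}; idom=n0

DF walk-up:
  n2←n0: walk · to n0
  n2←n3: walk n3→n2 to n0
  n4←n0: walk · to n0
  n4←n3: walk n3→n2 to n0
  n5←n4: walk · to n4
  n5←n7: walk n7→n5 to n4
  n6←n2: walk n2 to n0
  n6←n3: walk n3→n2 to n0
  n6←n5: walk n5→n4 to n0
  n0 → ∅
  n1 → ∅
  n2 → {n2,n4,n6}
  n3 → {n2,n4,n6}
  n4 → {n6}
  n5 → {n5,n6}
  n6 → ∅
  n7 → {n5}

φ for w: defs {n0,n1,n3,n7}
  DF⁺ = {n2,n4,n5,n6}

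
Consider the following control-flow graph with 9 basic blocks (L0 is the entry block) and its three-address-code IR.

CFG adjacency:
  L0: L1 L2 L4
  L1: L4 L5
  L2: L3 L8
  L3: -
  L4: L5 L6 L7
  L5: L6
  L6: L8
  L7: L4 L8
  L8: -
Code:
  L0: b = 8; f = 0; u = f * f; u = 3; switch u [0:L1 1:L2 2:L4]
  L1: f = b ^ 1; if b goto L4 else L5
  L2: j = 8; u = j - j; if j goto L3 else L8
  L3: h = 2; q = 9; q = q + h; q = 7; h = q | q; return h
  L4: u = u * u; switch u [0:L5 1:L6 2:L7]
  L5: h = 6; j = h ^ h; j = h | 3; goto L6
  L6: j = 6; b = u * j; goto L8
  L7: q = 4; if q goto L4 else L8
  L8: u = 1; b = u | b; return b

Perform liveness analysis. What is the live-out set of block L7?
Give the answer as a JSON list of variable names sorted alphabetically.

Block summaries:
  L0: def={b,f,u} ue=∅
  L1: def={f} ue={b}
  L2: def={j,u} ue=∅
  L3: def={h,q} ue=∅
  L4: def={u} ue={u}
  L5: def={h,j} ue=∅
  L6: def={b,j} ue={u}
  L7: def={q} ue=∅
  L8: def={b,u} ue={b}

Liveness:
  live L0: ∅→{b,u}
  live L1: {b,u}→{b,u}
  live L2: {b}→{b}
  live L3: ∅→∅
  live L4: {b,u}→{b,u}
  live L5: {u}→{u}
  live L6: {u}→{b}
  live L7: {b,u}→{b,u}
  live L8: {b}→∅

live-out(L7) = ["b", "u"]

Answer: ["b", "u"]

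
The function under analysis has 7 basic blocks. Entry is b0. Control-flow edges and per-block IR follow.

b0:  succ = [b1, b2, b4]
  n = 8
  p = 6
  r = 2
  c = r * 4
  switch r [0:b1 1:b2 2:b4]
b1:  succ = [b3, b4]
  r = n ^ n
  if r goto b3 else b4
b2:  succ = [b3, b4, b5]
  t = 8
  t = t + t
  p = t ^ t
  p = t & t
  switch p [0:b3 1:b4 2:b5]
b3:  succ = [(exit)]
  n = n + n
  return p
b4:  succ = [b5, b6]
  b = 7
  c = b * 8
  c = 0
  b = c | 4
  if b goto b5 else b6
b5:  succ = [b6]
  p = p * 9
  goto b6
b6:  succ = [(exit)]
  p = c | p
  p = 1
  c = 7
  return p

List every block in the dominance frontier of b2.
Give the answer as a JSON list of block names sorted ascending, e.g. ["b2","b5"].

Answer: ["b3", "b4", "b5"]

Analysis:
idom tree: b1←b0 b2←b0 b3←b0 b4←b0 b5←b0 b6←b0
Dom at joins:
  b3: preds {b1,b2}: {b0,b1} ∩ {b0,b2} = {b0}; idom=b0
  b4: preds {b0,b1,b2}: {b0} ∩ {b0,b1} ∩ {b0,b2} = {b0}; idom=b0
  b5: preds {b2,b4}: {b0,b2} ∩ {b0,b4} = {b0}; idom=b0
  b6: preds {b4,b5}: {b0,b4} ∩ {b0,b5} = {b0}; idom=b0

DF walk-up:
  b3←b1: walk b1 to b0
  b3←b2: walk b2 to b0
  b4←b0: walk · to b0
  b4←b1: walk b1 to b0
  b4←b2: walk b2 to b0
  b5←b2: walk b2 to b0
  b5←b4: walk b4 to b0
  b6←b4: walk b4 to b0
  b6←b5: walk b5 to b0
  b0 → ∅
  b1 → {b3,b4}
  b2 → {b3,b4,b5}
  b3 → ∅
  b4 → {b5,b6}
  b5 → {b6}
  b6 → ∅

DF(b2) = ["b3", "b4", "b5"]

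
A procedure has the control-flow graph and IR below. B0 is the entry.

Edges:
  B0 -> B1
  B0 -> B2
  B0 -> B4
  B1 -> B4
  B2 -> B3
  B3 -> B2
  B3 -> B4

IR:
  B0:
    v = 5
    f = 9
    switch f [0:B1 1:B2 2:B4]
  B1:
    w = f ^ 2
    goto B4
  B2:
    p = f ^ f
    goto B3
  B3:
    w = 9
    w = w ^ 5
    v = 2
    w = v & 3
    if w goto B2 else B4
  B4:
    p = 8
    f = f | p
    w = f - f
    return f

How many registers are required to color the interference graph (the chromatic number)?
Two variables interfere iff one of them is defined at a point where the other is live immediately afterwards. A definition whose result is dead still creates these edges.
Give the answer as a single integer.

Answer: 2

Analysis:
Per-block:
  B0 def {f,v} use ∅
  B1 def {w} use {f}
  B2 def {p} use {f}
  B3 def {v,w} use ∅
  B4 def {f,p,w} use {f}

Backward fixpoint:
  B0 li=∅ lo={f}
  B1 li={f} lo={f}
  B2 li={f} lo={f}
  B3 li={f} lo={f}
  B4 li={f} lo=∅

Interference:
  f: {p,v,w}
  p: {f}
  v: {f}
  w: {f}

Colouring:
  {f,p} pairwise interfere (2-clique) ⇒ χ ≥ 2
  2-colouring: R0={f}  R1={p,v,w}
  χ = 2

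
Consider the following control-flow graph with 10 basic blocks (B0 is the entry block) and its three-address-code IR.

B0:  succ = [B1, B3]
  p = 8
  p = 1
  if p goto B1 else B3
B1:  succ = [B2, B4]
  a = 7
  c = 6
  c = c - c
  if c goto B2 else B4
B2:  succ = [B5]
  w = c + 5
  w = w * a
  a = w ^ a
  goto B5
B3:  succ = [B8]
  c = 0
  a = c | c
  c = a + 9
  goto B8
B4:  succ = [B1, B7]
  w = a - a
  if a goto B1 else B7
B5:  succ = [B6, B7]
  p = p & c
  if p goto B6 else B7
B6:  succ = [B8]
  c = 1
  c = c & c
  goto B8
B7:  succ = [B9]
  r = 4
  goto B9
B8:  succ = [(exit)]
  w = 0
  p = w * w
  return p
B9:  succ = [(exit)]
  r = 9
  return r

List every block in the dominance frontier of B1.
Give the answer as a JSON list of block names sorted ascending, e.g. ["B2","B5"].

idom tree: B1←B0 B2←B1 B3←B0 B4←B1 B5←B2 B6←B5 B7←B1 B8←B0 B9←B7
Dom∩ at merges:
  B1: preds {B0,B4}: {B0} ∩ {B0,B1,B4} = {B0}; idom=B0
  B7: preds {B4,B5}: {B0,B1,B4} ∩ {B0,B1,B2,B5} = {B0,B1}; idom=B1
  B8: preds {B3,B6}: {B0,B3} ∩ {B0,B1,B2,B5,B6} = {B0}; idom=B0

DF derivation:
  join B1 pred B0: · stop@B0
  join B1 pred B4: B4→B1 stop@B0
  join B7 pred B4: B4 stop@B1
  join B7 pred B5: B5→B2 stop@B1
  join B8 pred B3: B3 stop@B0
  join B8 pred B6: B6→B5→B2→B1 stop@B0
  B0 → ∅
  B1 → {B1,B8}
  B2 → {B7,B8}
  B3 → {B8}
  B4 → {B1,B7}
  B5 → {B7,B8}
  B6 → {B8}
  B7 → ∅
  B8 → ∅
  B9 → ∅

DF(B1) = ["B1", "B8"]

Answer: ["B1", "B8"]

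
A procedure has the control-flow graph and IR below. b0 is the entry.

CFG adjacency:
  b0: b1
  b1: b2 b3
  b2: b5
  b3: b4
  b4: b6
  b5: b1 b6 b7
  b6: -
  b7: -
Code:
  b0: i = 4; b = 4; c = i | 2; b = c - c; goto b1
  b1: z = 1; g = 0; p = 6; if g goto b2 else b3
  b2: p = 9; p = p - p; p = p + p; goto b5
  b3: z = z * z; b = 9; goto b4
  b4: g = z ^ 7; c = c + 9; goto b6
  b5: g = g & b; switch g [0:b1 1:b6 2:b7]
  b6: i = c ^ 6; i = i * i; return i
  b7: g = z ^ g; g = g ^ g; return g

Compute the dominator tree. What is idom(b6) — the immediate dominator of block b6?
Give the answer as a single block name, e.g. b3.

idom tree: b1←b0 b2←b1 b3←b1 b4←b3 b5←b2 b6←b1 b7←b5
Join-block Dom:
  b1: preds {b0,b5}: {b0} ∩ {b0,b1,b2,b5} = {b0}; idom=b0
  b6: preds {b4,b5}: {b0,b1,b3,b4} ∩ {b0,b1,b2,b5} = {b0,b1}; idom=b1

idom(b6) = b1

Answer: b1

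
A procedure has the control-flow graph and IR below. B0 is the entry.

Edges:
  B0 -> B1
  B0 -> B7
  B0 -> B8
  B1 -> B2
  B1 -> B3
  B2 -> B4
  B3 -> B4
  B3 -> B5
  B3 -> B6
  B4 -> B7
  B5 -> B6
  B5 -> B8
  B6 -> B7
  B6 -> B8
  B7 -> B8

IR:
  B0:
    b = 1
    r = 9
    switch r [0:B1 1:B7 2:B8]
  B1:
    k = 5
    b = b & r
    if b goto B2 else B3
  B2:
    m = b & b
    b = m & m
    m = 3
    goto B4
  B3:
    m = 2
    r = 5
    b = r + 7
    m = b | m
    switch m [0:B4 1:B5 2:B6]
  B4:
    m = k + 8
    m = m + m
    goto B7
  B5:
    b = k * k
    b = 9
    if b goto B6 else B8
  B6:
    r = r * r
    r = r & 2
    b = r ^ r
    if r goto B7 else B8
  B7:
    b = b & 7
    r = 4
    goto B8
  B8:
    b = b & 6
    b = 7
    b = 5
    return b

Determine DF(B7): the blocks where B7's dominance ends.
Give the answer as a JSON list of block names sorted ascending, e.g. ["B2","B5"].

Answer: ["B8"]

Working:
idom tree: B1←B0 B2←B1 B3←B1 B4←B1 B5←B3 B6←B3 B7←B0 B8←B0
Join-block Dom:
  B4: preds {B2,B3}: {B0,B1,B2} ∩ {B0,B1,B3} = {B0,B1}; idom=B1
  B6: preds {B3,B5}: {B0,B1,B3} ∩ {B0,B1,B3,B5} = {B0,B1,B3}; idom=B3
  B7: preds {B0,B4,B6}: {B0} ∩ {B0,B1,B4} ∩ {B0,B1,B3,B6} = {B0}; idom=B0
  B8: preds {B0,B5,B6,B7}: {B0} ∩ {B0,B1,B3,B5} ∩ {B0,B1,B3,B6} ∩ {B0,B7} = {B0}; idom=B0

DF derivation:
  B4←B2: walk B2 to B1
  B4←B3: walk B3 to B1
  B6←B3: walk · to B3
  B6←B5: walk B5 to B3
  B7←B0: walk · to B0
  B7←B4: walk B4→B1 to B0
  B7←B6: walk B6→B3→B1 to B0
  B8←B0: walk · to B0
  B8←B5: walk B5→B3→B1 to B0
  B8←B6: walk B6→B3→B1 to B0
  B8←B7: walk B7 to B0
  B0: DF=∅
  B1: DF={B7,B8}
  B2: DF={B4}
  B3: DF={B4,B7,B8}
  B4: DF={B7}
  B5: DF={B6,B8}
  B6: DF={B7,B8}
  B7: DF={B8}
  B8: DF=∅

DF(B7) = ["B8"]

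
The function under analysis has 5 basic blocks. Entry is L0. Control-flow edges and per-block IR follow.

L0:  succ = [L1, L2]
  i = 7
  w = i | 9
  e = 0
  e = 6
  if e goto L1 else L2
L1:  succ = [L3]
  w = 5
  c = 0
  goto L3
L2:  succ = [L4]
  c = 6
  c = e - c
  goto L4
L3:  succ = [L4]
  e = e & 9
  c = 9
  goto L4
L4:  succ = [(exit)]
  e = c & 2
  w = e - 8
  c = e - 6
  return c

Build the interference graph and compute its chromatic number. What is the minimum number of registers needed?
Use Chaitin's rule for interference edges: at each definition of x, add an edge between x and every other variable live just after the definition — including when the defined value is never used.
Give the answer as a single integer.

Answer: 2

Derivation:
def/use:
  L0 def {e,i,w} use ∅
  L1 def {c,w} use ∅
  L2 def {c} use {e}
  L3 def {c,e} use {e}
  L4 def {c,e,w} use {c}

Liveness:
  L0: in=∅ out={e}
  L1: in={e} out={e}
  L2: in={e} out={c}
  L3: in={e} out={c}
  L4: in={c} out=∅

Interference:
  c↔{e}
  e↔{c,w}
  i↔∅
  w↔{e}

Colouring:
  clique {c,e} ⇒ need ≥ 2
  2-colouring: c0={e,i}  c1={c,w}
  χ = 2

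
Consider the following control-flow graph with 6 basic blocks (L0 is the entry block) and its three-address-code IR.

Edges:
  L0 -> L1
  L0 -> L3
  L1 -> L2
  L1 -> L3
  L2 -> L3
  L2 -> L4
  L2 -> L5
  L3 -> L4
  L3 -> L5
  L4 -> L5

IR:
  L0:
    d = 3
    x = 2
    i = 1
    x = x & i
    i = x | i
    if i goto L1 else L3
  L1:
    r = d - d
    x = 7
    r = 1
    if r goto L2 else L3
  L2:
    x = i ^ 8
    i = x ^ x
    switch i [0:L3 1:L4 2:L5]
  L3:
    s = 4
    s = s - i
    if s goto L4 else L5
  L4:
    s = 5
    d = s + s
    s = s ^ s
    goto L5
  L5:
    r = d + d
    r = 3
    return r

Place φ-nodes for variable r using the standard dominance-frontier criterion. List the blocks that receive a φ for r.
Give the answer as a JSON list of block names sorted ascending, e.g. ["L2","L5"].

idom tree: L1←L0 L2←L1 L3←L0 L4←L0 L5←L0
Join-block Dom:
  L3: preds {L0,L1,L2}: {L0} ∩ {L0,L1} ∩ {L0,L1,L2} = {L0}; idom=L0
  L4: preds {L2,L3}: {L0,L1,L2} ∩ {L0,L3} = {L0}; idom=L0
  L5: preds {L2,L3,L4}: {L0,L1,L2} ∩ {L0,L3} ∩ {L0,L4} = {L0}; idom=L0

Frontier:
  L3←L0: walk · to L0
  L3←L1: walk L1 to L0
  L3←L2: walk L2→L1 to L0
  L4←L2: walk L2→L1 to L0
  L4←L3: walk L3 to L0
  L5←L2: walk L2→L1 to L0
  L5←L3: walk L3 to L0
  L5←L4: walk L4 to L0
  L0: DF=∅
  L1: DF={L3,L4,L5}
  L2: DF={L3,L4,L5}
  L3: DF={L4,L5}
  L4: DF={L5}
  L5: DF=∅

φ for r: defs {L1,L5}
  DF⁺ = {L3,L4,L5}

Answer: ["L3", "L4", "L5"]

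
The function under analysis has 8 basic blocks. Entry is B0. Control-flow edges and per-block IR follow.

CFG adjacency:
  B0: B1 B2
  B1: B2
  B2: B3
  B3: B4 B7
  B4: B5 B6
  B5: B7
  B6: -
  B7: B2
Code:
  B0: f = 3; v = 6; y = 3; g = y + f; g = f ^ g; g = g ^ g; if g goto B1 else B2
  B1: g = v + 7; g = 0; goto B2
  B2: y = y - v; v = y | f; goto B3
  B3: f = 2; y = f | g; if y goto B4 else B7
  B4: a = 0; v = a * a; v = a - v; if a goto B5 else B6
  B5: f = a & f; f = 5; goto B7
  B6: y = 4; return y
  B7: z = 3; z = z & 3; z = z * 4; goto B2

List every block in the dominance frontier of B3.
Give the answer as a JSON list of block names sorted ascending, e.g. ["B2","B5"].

Answer: ["B2"]

Analysis:
idom tree: B1←B0 B2←B0 B3←B2 B4←B3 B5←B4 B6←B4 B7←B3
Dom∩ at merges:
  B2: preds {B0,B1,B7}: {B0} ∩ {B0,B1} ∩ {B0,B2,B3,B7} = {B0}; idom=B0
  B7: preds {B3,B5}: {B0,B2,B3} ∩ {B0,B2,B3,B4,B5} = {B0,B2,B3}; idom=B3

DF walk-up:
  join B2 pred B0: · stop@B0
  join B2 pred B1: B1 stop@B0
  join B2 pred B7: B7→B3→B2 stop@B0
  join B7 pred B3: · stop@B3
  join B7 pred B5: B5→B4 stop@B3
  B0: DF=∅
  B1: DF={B2}
  B2: DF={B2}
  B3: DF={B2}
  B4: DF={B7}
  B5: DF={B7}
  B6: DF=∅
  B7: DF={B2}

DF(B3) = ["B2"]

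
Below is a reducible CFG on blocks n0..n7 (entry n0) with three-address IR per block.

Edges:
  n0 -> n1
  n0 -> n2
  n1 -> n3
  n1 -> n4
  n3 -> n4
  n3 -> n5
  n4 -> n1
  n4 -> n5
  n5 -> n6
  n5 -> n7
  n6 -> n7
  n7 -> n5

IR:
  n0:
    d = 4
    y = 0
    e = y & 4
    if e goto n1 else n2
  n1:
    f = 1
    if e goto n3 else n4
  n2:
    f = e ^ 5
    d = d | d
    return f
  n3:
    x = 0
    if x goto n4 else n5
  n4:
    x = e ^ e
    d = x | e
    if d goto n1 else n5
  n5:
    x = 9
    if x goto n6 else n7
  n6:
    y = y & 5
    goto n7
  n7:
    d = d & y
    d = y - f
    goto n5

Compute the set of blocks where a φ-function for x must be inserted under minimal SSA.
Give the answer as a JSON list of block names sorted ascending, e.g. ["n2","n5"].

idom tree: n1←n0 n2←n0 n3←n1 n4←n1 n5←n1 n6←n5 n7←n5
Dom∩ at merges:
  n1: preds {n0,n4}: {n0} ∩ {n0,n1,n4} = {n0}; idom=n0
  n4: preds {n1,n3}: {n0,n1} ∩ {n0,n1,n3} = {n0,n1}; idom=n1
  n5: preds {n3,n4,n7}: {n0,n1,n3} ∩ {n0,n1,n4} ∩ {n0,n1,n5,n7} = {n0,n1}; idom=n1
  n7: preds {n5,n6}: {n0,n1,n5} ∩ {n0,n1,n5,n6} = {n0,n1,n5}; idom=n5

DF walk-up:
  n1←n0: walk · to n0
  n1←n4: walk n4→n1 to n0
  n4←n1: walk · to n1
  n4←n3: walk n3 to n1
  n5←n3: walk n3 to n1
  n5←n4: walk n4 to n1
  n5←n7: walk n7→n5 to n1
  n7←n5: walk · to n5
  n7←n6: walk n6 to n5
  n0 → ∅
  n1 → {n1}
  n2 → ∅
  n3 → {n4,n5}
  n4 → {n1,n5}
  n5 → {n5}
  n6 → {n7}
  n7 → {n5}

φ for x: defs {n3,n4,n5}
  DF⁺ = {n1,n4,n5}

Answer: ["n1", "n4", "n5"]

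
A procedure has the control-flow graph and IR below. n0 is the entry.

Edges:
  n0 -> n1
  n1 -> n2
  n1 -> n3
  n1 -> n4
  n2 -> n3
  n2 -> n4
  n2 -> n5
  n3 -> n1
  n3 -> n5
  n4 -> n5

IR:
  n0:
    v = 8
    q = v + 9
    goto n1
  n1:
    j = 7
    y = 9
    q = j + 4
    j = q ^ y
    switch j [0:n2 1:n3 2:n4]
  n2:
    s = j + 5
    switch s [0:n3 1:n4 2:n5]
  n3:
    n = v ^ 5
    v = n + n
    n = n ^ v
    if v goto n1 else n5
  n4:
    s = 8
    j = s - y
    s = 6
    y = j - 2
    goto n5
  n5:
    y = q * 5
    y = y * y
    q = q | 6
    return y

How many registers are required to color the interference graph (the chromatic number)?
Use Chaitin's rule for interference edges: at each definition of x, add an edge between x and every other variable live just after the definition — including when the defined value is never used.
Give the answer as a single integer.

def/use:
  n0: def={q,v} ue=∅
  n1: def={j,q,y} ue=∅
  n2: def={s} ue={j}
  n3: def={n,v} ue={v}
  n4: def={j,s,y} ue={y}
  n5: def={q,y} ue={q}

Live sets:
  live n0: ∅→{v}
  live n1: {v}→{j,q,v,y}
  live n2: {j,q,v,y}→{q,v,y}
  live n3: {q,v}→{q,v}
  live n4: {q,y}→{q}
  live n5: {q}→∅

Conflict graph:
  j: {q,s,v,y}
  n: {q,v}
  q: {j,n,s,v,y}
  s: {j,q,v,y}
  v: {j,n,q,s,y}
  y: {j,q,s,v}

Chromatic number:
  clique {j,q,s,v,y} ⇒ need ≥ 5
  5-colouring: c0={q}  c1={v}  c2={j,n}  c3={s}  c4={y}
  χ = 5

Answer: 5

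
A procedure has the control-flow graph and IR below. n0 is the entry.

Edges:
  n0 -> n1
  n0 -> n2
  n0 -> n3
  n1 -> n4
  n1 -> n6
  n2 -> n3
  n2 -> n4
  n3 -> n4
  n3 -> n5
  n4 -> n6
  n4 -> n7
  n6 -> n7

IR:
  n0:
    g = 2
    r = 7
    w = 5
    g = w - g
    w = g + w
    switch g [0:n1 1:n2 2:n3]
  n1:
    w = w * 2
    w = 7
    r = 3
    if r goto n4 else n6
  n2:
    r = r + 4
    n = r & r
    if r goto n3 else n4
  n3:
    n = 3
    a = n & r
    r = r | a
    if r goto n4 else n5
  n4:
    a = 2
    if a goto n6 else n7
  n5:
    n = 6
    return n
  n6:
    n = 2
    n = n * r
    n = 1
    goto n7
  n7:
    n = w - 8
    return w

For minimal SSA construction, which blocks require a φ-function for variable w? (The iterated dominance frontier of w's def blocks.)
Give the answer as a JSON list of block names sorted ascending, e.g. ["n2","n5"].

Answer: ["n4", "n6", "n7"]

Derivation:
idom tree: n1←n0 n2←n0 n3←n0 n4←n0 n5←n3 n6←n0 n7←n0
Dom at joins:
  n3: preds {n0,n2}: {n0} ∩ {n0,n2} = {n0}; idom=n0
  n4: preds {n1,n2,n3}: {n0,n1} ∩ {n0,n2} ∩ {n0,n3} = {n0}; idom=n0
  n6: preds {n1,n4}: {n0,n1} ∩ {n0,n4} = {n0}; idom=n0
  n7: preds {n4,n6}: {n0,n4} ∩ {n0,n6} = {n0}; idom=n0

Frontier:
  n3←n0: walk · to n0
  n3←n2: walk n2 to n0
  n4←n1: walk n1 to n0
  n4←n2: walk n2 to n0
  n4←n3: walk n3 to n0
  n6←n1: walk n1 to n0
  n6←n4: walk n4 to n0
  n7←n4: walk n4 to n0
  n7←n6: walk n6 to n0
  DF(n0)=∅
  DF(n1)={n4,n6}
  DF(n2)={n3,n4}
  DF(n3)={n4}
  DF(n4)={n6,n7}
  DF(n5)=∅
  DF(n6)={n7}
  DF(n7)=∅

φ for w: defs {n0,n1}
  DF⁺ = {n4,n6,n7}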